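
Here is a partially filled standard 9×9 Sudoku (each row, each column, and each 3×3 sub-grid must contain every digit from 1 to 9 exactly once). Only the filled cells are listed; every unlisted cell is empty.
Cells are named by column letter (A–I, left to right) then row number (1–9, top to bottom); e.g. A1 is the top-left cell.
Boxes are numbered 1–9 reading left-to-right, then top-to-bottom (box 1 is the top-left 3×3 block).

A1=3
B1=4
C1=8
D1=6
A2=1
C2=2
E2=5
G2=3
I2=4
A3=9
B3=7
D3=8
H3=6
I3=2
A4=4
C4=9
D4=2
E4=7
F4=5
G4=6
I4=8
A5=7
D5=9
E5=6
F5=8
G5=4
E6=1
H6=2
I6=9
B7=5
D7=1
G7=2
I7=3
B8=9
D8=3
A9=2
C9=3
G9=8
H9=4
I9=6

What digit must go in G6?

Cell G6 itself could take any of {5, 7} by direct elimination.
Consider where 7 can go in row 6.
A6 is out (column A already has a 7).
B6 is out (column B already has a 7).
C6 is out (box 4 already has a 7).
D6 is out (box 5 already has a 7).
F6 is out (box 5 already has a 7).
So the only cell in row 6 that can hold 7 is G6.
Therefore G6 = 7.

7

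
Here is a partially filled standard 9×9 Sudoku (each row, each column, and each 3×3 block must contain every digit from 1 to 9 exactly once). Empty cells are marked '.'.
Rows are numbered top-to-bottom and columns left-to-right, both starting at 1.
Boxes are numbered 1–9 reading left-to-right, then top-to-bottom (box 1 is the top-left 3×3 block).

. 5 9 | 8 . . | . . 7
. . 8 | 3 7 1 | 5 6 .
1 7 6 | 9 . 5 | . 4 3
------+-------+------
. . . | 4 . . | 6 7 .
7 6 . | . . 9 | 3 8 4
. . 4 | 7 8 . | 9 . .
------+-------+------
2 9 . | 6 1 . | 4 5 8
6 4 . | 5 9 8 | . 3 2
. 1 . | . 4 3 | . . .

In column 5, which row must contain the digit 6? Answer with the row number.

Consider where 6 can go in column 5.
r3c5 is out (row 3 already has a 6).
r4c5 is out (row 4 already has a 6).
r5c5 is out (row 5 already has a 6).
So the only cell in column 5 that can hold 6 is r1c5.
That is row 1.

1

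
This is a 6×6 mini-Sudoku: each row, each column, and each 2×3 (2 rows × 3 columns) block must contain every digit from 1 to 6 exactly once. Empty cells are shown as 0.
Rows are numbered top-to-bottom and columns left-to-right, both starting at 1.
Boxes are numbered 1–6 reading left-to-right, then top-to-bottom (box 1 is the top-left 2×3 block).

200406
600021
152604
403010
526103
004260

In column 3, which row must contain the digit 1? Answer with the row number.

Consider where 1 can go in column 3.
R2C3 is out (row 2 already has a 1).
So the only cell in column 3 that can hold 1 is R1C3.
That is row 1.

1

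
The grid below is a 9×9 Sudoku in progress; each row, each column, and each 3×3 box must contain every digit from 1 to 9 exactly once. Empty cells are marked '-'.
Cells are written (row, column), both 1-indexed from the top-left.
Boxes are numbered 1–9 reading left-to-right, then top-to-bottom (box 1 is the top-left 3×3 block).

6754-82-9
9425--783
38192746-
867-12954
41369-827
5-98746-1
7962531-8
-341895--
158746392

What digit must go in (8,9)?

Row 8 already contains {1, 3, 4, 5, 8, 9}.
Column 9 already contains {1, 2, 3, 4, 7, 8, 9}.
Its 3×3 block (box 9) already contains {1, 2, 3, 5, 8, 9}.
The only value from 1–9 not eliminated is 6, so (8,9) = 6.

6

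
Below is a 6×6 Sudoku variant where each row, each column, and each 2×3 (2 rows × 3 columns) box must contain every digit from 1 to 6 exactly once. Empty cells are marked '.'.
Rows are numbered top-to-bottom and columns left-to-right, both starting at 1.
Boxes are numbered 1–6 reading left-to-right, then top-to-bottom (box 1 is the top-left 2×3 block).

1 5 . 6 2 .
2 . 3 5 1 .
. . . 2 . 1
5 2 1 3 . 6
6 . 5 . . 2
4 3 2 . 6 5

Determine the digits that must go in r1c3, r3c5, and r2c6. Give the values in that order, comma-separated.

4,5,4

For r1c3:
  Row 1 already contains {1, 2, 5, 6}.
  Column 3 already contains {1, 2, 3, 5}.
  Its 2×3 block (box 1) already contains {1, 2, 3, 5}.
  The only value from 1–6 not eliminated is 4, so r1c3 = 4.
For r3c5:
  Consider where 5 can go in column 5.
  r4c5 is out (row 4 already has a 5).
  r5c5 is out (row 5 already has a 5).
  So the only cell in column 5 that can hold 5 is r3c5.
  So r3c5 = 5.
For r2c6:
  Row 2 already contains {1, 2, 3, 5}.
  Column 6 already contains {1, 2, 5, 6}.
  Its 2×3 block (box 2) already contains {1, 2, 5, 6}.
  The only value from 1–6 not eliminated is 4, so r2c6 = 4.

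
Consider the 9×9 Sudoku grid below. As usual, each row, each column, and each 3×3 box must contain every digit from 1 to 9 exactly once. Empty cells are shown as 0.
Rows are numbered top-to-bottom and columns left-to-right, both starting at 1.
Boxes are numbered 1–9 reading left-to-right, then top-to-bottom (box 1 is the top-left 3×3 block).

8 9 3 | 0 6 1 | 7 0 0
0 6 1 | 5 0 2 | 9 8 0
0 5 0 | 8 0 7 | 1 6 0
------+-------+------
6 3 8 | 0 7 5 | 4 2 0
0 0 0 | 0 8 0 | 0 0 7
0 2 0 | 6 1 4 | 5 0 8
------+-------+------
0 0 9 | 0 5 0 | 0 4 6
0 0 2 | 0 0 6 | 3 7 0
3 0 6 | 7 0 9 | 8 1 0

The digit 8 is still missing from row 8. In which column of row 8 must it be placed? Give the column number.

Consider where 8 can go in row 8.
r8c1 is out (column 1 already has a 8).
r8c4 is out (column 4 already has a 8).
r8c5 is out (column 5 already has a 8).
r8c9 is out (column 9 already has a 8).
So the only cell in row 8 that can hold 8 is r8c2.
That is column 2.

2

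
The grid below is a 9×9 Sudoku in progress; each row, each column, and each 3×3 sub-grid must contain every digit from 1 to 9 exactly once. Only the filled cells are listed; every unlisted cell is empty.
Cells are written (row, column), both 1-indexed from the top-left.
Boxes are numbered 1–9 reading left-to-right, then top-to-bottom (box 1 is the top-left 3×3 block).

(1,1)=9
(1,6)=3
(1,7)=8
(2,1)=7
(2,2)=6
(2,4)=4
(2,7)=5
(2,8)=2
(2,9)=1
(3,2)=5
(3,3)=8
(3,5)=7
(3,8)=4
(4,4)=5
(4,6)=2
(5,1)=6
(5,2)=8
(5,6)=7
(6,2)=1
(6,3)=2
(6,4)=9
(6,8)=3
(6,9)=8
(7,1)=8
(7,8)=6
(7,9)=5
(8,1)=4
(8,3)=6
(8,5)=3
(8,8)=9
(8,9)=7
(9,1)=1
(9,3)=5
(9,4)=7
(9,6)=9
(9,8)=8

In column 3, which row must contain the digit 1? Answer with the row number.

1

Consider where 1 can go in column 3.
(2,3) is out (row 2 already has a 1).
(4,3) is out (box 4 already has a 1).
(5,3) is out (box 4 already has a 1).
(7,3) is out (box 7 already has a 1).
So the only cell in column 3 that can hold 1 is (1,3).
That is row 1.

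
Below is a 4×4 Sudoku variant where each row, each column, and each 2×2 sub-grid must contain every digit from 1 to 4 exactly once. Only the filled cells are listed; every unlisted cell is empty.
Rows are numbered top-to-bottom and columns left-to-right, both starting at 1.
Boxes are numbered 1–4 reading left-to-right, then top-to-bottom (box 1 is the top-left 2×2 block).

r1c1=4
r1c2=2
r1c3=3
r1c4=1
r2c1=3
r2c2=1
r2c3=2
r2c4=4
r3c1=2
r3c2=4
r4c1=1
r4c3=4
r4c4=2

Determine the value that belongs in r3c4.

Row 3 already contains {2, 4}.
Column 4 already contains {1, 2, 4}.
Its 2×2 block (box 4) already contains {2, 4}.
The only value from 1–4 not eliminated is 3, so r3c4 = 3.

3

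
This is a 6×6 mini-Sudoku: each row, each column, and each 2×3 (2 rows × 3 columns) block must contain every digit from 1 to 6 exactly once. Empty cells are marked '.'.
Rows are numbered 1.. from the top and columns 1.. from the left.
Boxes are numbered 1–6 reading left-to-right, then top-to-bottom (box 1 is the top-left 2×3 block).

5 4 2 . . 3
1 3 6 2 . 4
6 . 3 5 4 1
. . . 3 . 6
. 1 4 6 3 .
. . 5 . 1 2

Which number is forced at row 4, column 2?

5

Cell row 4, column 2 itself could take any of {2, 5} by direct elimination.
Consider where 5 can go in row 4.
row 4, column 1 is out (column 1 already has a 5).
row 4, column 3 is out (column 3 already has a 5).
row 4, column 5 is out (box 4 already has a 5).
So the only cell in row 4 that can hold 5 is row 4, column 2.
Therefore row 4, column 2 = 5.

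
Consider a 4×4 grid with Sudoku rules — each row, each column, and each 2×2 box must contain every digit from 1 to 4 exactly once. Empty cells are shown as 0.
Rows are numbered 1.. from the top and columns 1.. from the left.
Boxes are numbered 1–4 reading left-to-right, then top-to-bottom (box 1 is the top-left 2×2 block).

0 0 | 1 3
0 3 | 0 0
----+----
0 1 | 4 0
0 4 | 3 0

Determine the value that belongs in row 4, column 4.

1

Cell row 4, column 4 itself could take any of {1, 2} by direct elimination.
Consider where 1 can go in column 4.
row 2, column 4 is out (box 2 already has a 1).
row 3, column 4 is out (row 3 already has a 1).
So the only cell in column 4 that can hold 1 is row 4, column 4.
Therefore row 4, column 4 = 1.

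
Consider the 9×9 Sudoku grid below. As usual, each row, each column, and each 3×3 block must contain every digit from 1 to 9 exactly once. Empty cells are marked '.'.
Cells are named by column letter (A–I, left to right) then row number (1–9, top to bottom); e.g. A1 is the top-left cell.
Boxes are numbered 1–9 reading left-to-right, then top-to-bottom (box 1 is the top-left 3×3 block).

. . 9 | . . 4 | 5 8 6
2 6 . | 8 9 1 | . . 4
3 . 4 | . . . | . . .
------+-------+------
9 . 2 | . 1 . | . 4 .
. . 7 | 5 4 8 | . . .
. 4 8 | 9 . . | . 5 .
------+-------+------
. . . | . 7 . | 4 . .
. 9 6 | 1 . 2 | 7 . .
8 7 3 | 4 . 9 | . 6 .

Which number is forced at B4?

Cell B4 itself could take any of {3, 5} by direct elimination.
Consider where 5 can go in box 4.
A5 is out (row 5 already has a 5).
B5 is out (row 5 already has a 5).
A6 is out (row 6 already has a 5).
So the only cell in box 4 that can hold 5 is B4.
Therefore B4 = 5.

5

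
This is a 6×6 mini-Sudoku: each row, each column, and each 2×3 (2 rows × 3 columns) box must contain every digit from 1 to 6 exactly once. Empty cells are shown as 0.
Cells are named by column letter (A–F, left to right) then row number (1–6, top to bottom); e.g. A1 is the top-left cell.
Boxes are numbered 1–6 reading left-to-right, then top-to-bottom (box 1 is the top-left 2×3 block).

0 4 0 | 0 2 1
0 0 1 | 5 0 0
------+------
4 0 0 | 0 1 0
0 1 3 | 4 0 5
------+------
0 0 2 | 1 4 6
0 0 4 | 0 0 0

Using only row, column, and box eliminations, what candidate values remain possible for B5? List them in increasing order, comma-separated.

3,5

Row 5 already contains {1, 2, 4, 6}.
Column B already contains {1, 4}.
Its 2×3 block (box 5) already contains {2, 4}.
Removing those from 1–6 leaves {3, 5} as the candidates for B5.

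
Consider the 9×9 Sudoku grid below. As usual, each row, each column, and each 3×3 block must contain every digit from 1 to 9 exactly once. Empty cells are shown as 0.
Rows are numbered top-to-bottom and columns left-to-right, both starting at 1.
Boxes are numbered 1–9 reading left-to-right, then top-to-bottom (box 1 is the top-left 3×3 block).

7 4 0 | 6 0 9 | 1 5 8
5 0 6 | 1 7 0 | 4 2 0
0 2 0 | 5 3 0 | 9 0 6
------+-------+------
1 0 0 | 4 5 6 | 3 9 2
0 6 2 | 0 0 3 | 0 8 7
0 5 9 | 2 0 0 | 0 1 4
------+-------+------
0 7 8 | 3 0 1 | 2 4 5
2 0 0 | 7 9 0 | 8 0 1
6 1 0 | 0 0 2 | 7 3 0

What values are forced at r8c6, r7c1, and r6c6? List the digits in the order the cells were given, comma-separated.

5,9,7

For r8c6:
  Consider where 5 can go in box 8.
  r7c5 is out (row 7 already has a 5).
  r9c4 is out (column 4 already has a 5).
  r9c5 is out (column 5 already has a 5).
  So the only cell in box 8 that can hold 5 is r8c6.
  So r8c6 = 5.
For r7c1:
  Row 7 already contains {1, 2, 3, 4, 5, 7, 8}.
  Column 1 already contains {1, 2, 5, 6, 7}.
  Its 3×3 block (box 7) already contains {1, 2, 6, 7, 8}.
  The only value from 1–9 not eliminated is 9, so r7c1 = 9.
For r6c6:
  Consider where 7 can go in box 5.
  r5c4 is out (row 5 already has a 7).
  r5c5 is out (row 5 already has a 7).
  r6c5 is out (column 5 already has a 7).
  So the only cell in box 5 that can hold 7 is r6c6.
  So r6c6 = 7.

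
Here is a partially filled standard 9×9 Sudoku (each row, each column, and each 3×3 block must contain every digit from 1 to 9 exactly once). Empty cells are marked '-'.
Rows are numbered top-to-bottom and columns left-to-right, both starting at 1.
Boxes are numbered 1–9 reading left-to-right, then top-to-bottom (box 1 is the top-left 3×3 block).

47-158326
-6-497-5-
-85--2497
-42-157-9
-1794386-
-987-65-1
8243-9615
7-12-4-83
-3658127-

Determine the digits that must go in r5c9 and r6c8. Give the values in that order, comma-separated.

2,4

For r5c9:
  Row 5 already contains {1, 3, 4, 6, 7, 8, 9}.
  Column 9 already contains {1, 3, 5, 6, 7, 9}.
  Its 3×3 block (box 6) already contains {1, 5, 6, 7, 8, 9}.
  The only value from 1–9 not eliminated is 2, so r5c9 = 2.
For r6c8:
  Consider where 4 can go in box 6.
  r4c8 is out (row 4 already has a 4).
  r5c9 is out (row 5 already has a 4).
  So the only cell in box 6 that can hold 4 is r6c8.
  So r6c8 = 4.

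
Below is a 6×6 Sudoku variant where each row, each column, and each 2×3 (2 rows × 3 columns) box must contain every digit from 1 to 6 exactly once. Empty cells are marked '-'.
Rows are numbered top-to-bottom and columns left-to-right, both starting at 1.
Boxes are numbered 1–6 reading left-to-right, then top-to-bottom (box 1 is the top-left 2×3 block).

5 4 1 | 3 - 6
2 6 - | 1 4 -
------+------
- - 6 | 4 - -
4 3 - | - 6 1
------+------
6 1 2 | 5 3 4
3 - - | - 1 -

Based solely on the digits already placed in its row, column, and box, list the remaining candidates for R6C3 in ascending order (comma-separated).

Row 6 already contains {1, 3}.
Column 3 already contains {1, 2, 6}.
Its 2×3 block (box 5) already contains {1, 2, 3, 6}.
Removing those from 1–6 leaves {4, 5} as the candidates for R6C3.

4,5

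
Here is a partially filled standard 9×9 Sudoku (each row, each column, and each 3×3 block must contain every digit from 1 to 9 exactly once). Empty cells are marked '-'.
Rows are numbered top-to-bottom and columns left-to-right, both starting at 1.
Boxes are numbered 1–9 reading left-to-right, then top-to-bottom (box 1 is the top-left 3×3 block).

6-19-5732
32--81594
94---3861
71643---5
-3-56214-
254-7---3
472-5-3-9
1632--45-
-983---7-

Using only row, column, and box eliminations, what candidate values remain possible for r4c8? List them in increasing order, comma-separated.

Row 4 already contains {1, 3, 4, 5, 6, 7}.
Column 8 already contains {3, 4, 5, 6, 7, 9}.
Its 3×3 block (box 6) already contains {1, 3, 4, 5}.
Removing those from 1–9 leaves {2, 8} as the candidates for r4c8.

2,8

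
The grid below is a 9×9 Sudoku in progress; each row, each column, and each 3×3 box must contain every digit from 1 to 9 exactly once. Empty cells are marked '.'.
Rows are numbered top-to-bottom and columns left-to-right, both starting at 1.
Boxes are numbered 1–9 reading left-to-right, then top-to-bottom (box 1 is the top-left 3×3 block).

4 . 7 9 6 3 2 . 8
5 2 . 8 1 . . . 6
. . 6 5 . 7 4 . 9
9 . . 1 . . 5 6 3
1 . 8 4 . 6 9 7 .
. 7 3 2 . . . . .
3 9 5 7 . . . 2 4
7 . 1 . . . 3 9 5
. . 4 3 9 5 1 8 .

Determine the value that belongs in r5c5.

Cell r5c5 itself could take any of {3, 5} by direct elimination.
Consider where 3 can go in box 5.
r4c5 is out (row 4 already has a 3).
r4c6 is out (row 4 already has a 3).
r6c5 is out (row 6 already has a 3).
r6c6 is out (row 6 already has a 3).
So the only cell in box 5 that can hold 3 is r5c5.
Therefore r5c5 = 3.

3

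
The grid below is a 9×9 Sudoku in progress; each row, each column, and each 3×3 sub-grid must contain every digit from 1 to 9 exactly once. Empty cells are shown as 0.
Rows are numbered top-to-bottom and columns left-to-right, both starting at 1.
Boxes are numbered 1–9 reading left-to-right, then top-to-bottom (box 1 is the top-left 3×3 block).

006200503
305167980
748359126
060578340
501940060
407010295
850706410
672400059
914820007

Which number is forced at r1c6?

Row 1 already contains {2, 3, 5, 6}.
Column 6 already contains {6, 7, 8, 9}.
Its 3×3 block (box 2) already contains {1, 2, 3, 5, 6, 7, 9}.
The only value from 1–9 not eliminated is 4, so r1c6 = 4.

4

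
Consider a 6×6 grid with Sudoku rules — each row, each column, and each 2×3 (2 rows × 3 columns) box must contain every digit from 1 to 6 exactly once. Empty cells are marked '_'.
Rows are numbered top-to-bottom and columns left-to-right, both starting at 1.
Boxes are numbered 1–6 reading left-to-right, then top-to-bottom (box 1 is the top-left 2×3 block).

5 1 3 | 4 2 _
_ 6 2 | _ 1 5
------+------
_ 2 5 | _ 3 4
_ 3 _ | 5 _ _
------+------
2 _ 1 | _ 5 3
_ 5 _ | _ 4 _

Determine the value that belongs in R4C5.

Row 4 already contains {3, 5}.
Column 5 already contains {1, 2, 3, 4, 5}.
Its 2×3 block (box 4) already contains {3, 4, 5}.
The only value from 1–6 not eliminated is 6, so R4C5 = 6.

6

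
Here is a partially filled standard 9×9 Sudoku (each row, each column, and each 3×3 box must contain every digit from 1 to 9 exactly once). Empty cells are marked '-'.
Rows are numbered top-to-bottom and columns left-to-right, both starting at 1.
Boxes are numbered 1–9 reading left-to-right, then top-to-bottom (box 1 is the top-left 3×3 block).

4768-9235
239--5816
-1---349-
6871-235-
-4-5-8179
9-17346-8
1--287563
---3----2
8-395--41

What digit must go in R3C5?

2

Cell R3C5 itself could take any of {2, 6, 7} by direct elimination.
Consider where 2 can go in column 5.
R1C5 is out (row 1 already has a 2).
R2C5 is out (row 2 already has a 2).
R4C5 is out (row 4 already has a 2).
R5C5 is out (box 5 already has a 2).
R8C5 is out (row 8 already has a 2).
So the only cell in column 5 that can hold 2 is R3C5.
Therefore R3C5 = 2.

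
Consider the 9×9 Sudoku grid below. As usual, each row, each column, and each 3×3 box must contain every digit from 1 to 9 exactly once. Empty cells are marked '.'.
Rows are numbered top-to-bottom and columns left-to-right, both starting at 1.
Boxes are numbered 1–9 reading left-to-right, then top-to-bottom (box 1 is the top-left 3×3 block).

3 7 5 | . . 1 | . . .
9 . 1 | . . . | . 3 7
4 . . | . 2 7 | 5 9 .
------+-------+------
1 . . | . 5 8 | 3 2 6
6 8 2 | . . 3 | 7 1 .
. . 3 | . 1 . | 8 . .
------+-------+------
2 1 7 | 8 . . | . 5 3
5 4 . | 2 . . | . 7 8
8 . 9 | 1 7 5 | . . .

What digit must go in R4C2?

9

Row 4 already contains {1, 2, 3, 5, 6, 8}.
Column 2 already contains {1, 4, 7, 8}.
Its 3×3 block (box 4) already contains {1, 2, 3, 6, 8}.
The only value from 1–9 not eliminated is 9, so R4C2 = 9.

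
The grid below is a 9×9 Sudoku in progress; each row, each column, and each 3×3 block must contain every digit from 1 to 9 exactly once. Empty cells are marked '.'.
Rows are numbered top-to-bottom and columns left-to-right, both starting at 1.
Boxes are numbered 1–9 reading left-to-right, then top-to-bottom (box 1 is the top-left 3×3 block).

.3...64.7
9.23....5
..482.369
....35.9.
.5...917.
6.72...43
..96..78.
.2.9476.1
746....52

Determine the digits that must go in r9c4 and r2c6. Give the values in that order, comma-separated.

1,4

For r9c4:
  Row 9 already contains {2, 4, 5, 6, 7}.
  Column 4 already contains {2, 3, 6, 8, 9}.
  Its 3×3 block (box 8) already contains {4, 6, 7, 9}.
  The only value from 1–9 not eliminated is 1, so r9c4 = 1.
For r2c6:
  Consider where 4 can go in column 6.
  r3c6 is out (row 3 already has a 4).
  r6c6 is out (row 6 already has a 4).
  r7c6 is out (box 8 already has a 4).
  r9c6 is out (row 9 already has a 4).
  So the only cell in column 6 that can hold 4 is r2c6.
  So r2c6 = 4.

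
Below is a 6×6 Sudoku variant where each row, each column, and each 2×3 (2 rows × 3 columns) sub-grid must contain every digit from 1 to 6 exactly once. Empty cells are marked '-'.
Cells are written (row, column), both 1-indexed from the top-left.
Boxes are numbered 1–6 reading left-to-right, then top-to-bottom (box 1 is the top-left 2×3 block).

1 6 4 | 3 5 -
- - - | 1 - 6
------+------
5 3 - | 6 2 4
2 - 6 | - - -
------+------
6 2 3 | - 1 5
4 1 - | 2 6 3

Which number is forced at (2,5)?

Row 2 already contains {1, 6}.
Column 5 already contains {1, 2, 5, 6}.
Its 2×3 block (box 2) already contains {1, 3, 5, 6}.
The only value from 1–6 not eliminated is 4, so (2,5) = 4.

4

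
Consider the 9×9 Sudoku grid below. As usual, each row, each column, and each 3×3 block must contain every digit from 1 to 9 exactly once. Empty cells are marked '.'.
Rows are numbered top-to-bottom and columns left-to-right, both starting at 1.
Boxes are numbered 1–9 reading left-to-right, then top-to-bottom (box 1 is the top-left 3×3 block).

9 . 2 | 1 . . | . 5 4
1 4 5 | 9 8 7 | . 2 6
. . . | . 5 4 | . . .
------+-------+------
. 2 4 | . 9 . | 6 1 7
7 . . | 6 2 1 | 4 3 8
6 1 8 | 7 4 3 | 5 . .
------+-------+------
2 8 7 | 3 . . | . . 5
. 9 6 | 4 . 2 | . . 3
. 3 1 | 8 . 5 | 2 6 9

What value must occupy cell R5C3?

9

Row 5 already contains {1, 2, 3, 4, 6, 7, 8}.
Column 3 already contains {1, 2, 4, 5, 6, 7, 8}.
Its 3×3 block (box 4) already contains {1, 2, 4, 6, 7, 8}.
The only value from 1–9 not eliminated is 9, so R5C3 = 9.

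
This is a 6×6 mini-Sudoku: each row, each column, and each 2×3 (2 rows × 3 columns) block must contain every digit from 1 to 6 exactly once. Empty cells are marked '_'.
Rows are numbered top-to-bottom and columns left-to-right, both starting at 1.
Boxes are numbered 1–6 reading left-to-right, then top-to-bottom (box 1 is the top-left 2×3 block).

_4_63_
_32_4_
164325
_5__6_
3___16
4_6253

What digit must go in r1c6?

Cell r1c6 itself could take any of {1, 2} by direct elimination.
Consider where 2 can go in row 1.
r1c1 is out (box 1 already has a 2).
r1c3 is out (column 3 already has a 2).
So the only cell in row 1 that can hold 2 is r1c6.
Therefore r1c6 = 2.

2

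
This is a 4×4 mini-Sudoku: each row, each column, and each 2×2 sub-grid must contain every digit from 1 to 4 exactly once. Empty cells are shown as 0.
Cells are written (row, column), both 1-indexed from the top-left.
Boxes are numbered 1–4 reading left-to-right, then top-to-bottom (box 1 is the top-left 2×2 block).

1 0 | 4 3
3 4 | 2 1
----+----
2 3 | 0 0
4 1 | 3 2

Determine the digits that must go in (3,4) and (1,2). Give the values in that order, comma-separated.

4,2

For (3,4):
  Row 3 already contains {2, 3}.
  Column 4 already contains {1, 2, 3}.
  Its 2×2 block (box 4) already contains {2, 3}.
  The only value from 1–4 not eliminated is 4, so (3,4) = 4.
For (1,2):
  Row 1 already contains {1, 3, 4}.
  Column 2 already contains {1, 3, 4}.
  Its 2×2 block (box 1) already contains {1, 3, 4}.
  The only value from 1–4 not eliminated is 2, so (1,2) = 2.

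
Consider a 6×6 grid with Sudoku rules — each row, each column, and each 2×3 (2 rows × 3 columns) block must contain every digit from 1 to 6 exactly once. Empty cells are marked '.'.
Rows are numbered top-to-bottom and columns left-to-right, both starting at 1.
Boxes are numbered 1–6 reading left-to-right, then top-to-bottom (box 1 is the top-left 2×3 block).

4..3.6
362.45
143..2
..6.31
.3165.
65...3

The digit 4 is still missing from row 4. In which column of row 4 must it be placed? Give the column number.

4

Consider where 4 can go in row 4.
r4c1 is out (column 1 already has a 4).
r4c2 is out (column 2 already has a 4).
So the only cell in row 4 that can hold 4 is r4c4.
That is column 4.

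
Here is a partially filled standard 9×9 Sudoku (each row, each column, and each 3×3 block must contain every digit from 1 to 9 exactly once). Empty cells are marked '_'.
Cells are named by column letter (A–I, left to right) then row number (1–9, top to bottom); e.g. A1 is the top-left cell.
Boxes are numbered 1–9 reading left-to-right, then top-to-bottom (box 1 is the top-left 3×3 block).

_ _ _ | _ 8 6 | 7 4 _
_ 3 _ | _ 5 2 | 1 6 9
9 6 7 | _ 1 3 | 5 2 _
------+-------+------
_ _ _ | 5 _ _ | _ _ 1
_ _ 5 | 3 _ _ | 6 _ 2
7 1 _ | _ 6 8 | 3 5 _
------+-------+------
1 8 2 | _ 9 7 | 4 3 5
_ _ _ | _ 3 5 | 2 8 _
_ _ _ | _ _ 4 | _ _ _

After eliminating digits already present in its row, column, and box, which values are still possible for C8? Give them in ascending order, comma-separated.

4,6,9

Row 8 already contains {2, 3, 5, 8}.
Column C already contains {2, 5, 7}.
Its 3×3 block (box 7) already contains {1, 2, 8}.
Removing those from 1–9 leaves {4, 6, 9} as the candidates for C8.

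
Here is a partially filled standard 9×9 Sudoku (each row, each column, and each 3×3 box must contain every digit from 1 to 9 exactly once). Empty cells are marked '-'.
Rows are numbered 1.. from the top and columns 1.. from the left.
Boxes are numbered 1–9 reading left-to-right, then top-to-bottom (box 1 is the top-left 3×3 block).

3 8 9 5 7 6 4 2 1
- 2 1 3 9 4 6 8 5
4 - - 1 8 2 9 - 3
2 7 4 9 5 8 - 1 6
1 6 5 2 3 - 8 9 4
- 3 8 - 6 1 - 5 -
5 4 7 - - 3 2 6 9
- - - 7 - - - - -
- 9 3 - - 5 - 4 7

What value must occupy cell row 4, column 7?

Row 4 already contains {1, 2, 4, 5, 6, 7, 8, 9}.
Column 7 already contains {2, 4, 6, 8, 9}.
Its 3×3 block (box 6) already contains {1, 4, 5, 6, 8, 9}.
The only value from 1–9 not eliminated is 3, so row 4, column 7 = 3.

3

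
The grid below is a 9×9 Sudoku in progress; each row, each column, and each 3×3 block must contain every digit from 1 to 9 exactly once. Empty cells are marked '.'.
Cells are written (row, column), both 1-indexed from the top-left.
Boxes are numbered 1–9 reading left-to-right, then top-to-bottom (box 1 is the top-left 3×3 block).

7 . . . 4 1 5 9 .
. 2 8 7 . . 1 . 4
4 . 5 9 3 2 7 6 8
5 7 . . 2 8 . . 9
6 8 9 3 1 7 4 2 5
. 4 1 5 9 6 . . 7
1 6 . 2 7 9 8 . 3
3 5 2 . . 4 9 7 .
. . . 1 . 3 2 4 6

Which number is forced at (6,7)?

Row 6 already contains {1, 4, 5, 6, 7, 9}.
Column 7 already contains {1, 2, 4, 5, 7, 8, 9}.
Its 3×3 block (box 6) already contains {2, 4, 5, 7, 9}.
The only value from 1–9 not eliminated is 3, so (6,7) = 3.

3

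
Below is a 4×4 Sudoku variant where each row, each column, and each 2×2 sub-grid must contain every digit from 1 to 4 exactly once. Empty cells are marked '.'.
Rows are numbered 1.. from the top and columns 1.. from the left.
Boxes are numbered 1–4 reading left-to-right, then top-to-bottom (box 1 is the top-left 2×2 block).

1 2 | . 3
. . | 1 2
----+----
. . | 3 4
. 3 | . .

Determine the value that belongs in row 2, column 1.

Cell row 2, column 1 itself could take any of {3, 4} by direct elimination.
Consider where 3 can go in column 1.
row 3, column 1 is out (row 3 already has a 3).
row 4, column 1 is out (row 4 already has a 3).
So the only cell in column 1 that can hold 3 is row 2, column 1.
Therefore row 2, column 1 = 3.

3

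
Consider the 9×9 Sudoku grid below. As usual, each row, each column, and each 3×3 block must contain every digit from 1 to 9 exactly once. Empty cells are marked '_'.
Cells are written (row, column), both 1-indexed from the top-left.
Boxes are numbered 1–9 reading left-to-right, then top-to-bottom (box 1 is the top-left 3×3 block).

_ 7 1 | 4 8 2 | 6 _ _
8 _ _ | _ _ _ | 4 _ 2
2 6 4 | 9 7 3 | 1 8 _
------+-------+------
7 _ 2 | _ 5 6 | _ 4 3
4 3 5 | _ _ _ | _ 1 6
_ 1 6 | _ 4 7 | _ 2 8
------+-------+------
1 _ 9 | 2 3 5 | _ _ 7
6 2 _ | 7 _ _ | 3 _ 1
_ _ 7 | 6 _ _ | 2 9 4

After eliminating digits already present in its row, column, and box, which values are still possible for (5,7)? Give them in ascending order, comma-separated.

7,9

Row 5 already contains {1, 3, 4, 5, 6}.
Column 7 already contains {1, 2, 3, 4, 6}.
Its 3×3 block (box 6) already contains {1, 2, 3, 4, 6, 8}.
Removing those from 1–9 leaves {7, 9} as the candidates for (5,7).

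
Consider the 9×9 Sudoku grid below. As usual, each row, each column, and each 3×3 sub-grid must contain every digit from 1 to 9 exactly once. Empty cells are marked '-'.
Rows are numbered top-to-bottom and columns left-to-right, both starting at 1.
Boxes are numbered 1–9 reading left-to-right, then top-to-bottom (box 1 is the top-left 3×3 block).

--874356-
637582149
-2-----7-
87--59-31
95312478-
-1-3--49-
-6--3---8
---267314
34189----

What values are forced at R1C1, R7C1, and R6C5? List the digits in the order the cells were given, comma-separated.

1,7,7

For R1C1:
  Row 1 already contains {3, 4, 5, 6, 7, 8}.
  Column 1 already contains {3, 6, 8, 9}.
  Its 3×3 block (box 1) already contains {2, 3, 6, 7, 8}.
  The only value from 1–9 not eliminated is 1, so R1C1 = 1.
For R7C1:
  Consider where 7 can go in row 7.
  R7C3 is out (column 3 already has a 7).
  R7C4 is out (column 4 already has a 7).
  R7C6 is out (column 6 already has a 7).
  R7C7 is out (column 7 already has a 7).
  R7C8 is out (column 8 already has a 7).
  So the only cell in row 7 that can hold 7 is R7C1.
  So R7C1 = 7.
For R6C5:
  Row 6 already contains {1, 3, 4, 9}.
  Column 5 already contains {2, 3, 4, 5, 6, 8, 9}.
  Its 3×3 block (box 5) already contains {1, 2, 3, 4, 5, 9}.
  The only value from 1–9 not eliminated is 7, so R6C5 = 7.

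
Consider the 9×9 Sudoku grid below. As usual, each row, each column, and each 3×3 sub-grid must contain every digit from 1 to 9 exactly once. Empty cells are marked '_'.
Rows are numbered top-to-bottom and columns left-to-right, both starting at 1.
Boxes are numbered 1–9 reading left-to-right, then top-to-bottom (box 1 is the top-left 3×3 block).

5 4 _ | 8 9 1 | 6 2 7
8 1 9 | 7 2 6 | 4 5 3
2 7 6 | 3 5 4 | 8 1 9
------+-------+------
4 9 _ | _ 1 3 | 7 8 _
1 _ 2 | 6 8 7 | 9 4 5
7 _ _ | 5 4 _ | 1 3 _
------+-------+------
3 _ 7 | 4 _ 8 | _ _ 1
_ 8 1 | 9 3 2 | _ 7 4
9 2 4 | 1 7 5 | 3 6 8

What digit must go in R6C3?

8

Row 6 already contains {1, 3, 4, 5, 7}.
Column 3 already contains {1, 2, 4, 6, 7, 9}.
Its 3×3 block (box 4) already contains {1, 2, 4, 7, 9}.
The only value from 1–9 not eliminated is 8, so R6C3 = 8.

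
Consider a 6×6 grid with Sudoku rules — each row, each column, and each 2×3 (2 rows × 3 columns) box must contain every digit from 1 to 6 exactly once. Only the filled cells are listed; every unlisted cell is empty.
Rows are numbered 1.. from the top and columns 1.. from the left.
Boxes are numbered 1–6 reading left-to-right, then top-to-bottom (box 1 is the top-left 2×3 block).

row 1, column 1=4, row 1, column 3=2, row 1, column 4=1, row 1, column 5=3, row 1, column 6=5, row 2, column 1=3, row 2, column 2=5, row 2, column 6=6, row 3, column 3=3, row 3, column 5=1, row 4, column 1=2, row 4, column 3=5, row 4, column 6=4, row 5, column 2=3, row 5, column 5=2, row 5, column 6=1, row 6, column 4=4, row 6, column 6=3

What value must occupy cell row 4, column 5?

Row 4 already contains {2, 4, 5}.
Column 5 already contains {1, 2, 3}.
Its 2×3 block (box 4) already contains {1, 4}.
The only value from 1–6 not eliminated is 6, so row 4, column 5 = 6.

6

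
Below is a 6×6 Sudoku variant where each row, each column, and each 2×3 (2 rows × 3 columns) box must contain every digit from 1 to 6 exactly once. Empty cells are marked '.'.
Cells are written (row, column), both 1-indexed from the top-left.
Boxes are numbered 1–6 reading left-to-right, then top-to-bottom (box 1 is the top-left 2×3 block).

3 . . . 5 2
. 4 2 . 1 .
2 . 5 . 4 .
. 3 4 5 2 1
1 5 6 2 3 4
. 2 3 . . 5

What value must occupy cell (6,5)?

Row 6 already contains {2, 3, 5}.
Column 5 already contains {1, 2, 3, 4, 5}.
Its 2×3 block (box 6) already contains {2, 3, 4, 5}.
The only value from 1–6 not eliminated is 6, so (6,5) = 6.

6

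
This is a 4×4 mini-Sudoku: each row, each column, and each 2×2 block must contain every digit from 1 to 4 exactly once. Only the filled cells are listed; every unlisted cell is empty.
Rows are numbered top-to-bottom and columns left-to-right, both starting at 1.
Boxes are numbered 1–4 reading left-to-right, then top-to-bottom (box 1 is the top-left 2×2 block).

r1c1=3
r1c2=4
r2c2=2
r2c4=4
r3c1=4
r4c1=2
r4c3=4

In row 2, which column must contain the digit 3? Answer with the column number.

Consider where 3 can go in row 2.
r2c1 is out (column 1 already has a 3).
So the only cell in row 2 that can hold 3 is r2c3.
That is column 3.

3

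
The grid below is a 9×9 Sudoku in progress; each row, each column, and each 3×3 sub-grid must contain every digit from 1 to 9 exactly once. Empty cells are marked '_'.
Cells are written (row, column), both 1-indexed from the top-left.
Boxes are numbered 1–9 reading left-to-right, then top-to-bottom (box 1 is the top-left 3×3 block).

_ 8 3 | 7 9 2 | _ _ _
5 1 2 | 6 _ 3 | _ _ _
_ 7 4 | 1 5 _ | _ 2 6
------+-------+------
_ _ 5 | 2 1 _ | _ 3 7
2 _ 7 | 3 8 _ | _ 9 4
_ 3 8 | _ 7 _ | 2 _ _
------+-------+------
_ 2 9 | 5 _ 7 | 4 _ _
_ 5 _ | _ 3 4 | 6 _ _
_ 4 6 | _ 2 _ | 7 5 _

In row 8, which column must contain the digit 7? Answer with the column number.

1

Consider where 7 can go in row 8.
(8,3) is out (column 3 already has a 7).
(8,4) is out (column 4 already has a 7).
(8,8) is out (box 9 already has a 7).
(8,9) is out (column 9 already has a 7).
So the only cell in row 8 that can hold 7 is (8,1).
That is column 1.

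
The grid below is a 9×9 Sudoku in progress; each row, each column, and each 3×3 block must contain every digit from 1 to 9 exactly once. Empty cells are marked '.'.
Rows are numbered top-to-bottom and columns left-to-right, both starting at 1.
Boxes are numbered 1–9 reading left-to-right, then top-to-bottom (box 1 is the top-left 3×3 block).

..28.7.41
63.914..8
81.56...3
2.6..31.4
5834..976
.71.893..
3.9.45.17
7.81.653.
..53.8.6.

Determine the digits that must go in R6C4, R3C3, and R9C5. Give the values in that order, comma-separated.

6,4,7

For R6C4:
  Consider where 6 can go in row 6.
  R6C1 is out (column 1 already has a 6).
  R6C8 is out (column 8 already has a 6).
  R6C9 is out (column 9 already has a 6).
  So the only cell in row 6 that can hold 6 is R6C4.
  So R6C4 = 6.
For R3C3:
  Consider where 4 can go in row 3.
  R3C6 is out (column 6 already has a 4).
  R3C7 is out (box 3 already has a 4).
  R3C8 is out (column 8 already has a 4).
  So the only cell in row 3 that can hold 4 is R3C3.
  So R3C3 = 4.
For R9C5:
  Consider where 7 can go in box 8.
  R7C4 is out (row 7 already has a 7).
  R8C5 is out (row 8 already has a 7).
  So the only cell in box 8 that can hold 7 is R9C5.
  So R9C5 = 7.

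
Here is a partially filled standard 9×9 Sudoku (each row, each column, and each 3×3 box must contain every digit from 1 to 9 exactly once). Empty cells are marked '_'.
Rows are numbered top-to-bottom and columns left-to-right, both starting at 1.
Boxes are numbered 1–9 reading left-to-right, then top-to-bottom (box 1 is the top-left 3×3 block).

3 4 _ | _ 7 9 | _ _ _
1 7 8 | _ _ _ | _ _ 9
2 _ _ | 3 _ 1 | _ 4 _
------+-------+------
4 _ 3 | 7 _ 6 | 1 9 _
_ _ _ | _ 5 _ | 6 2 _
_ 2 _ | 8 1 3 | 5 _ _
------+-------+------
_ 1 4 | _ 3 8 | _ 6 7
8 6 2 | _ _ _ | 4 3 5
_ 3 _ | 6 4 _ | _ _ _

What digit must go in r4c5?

2

Row 4 already contains {1, 3, 4, 6, 7, 9}.
Column 5 already contains {1, 3, 4, 5, 7}.
Its 3×3 block (box 5) already contains {1, 3, 5, 6, 7, 8}.
The only value from 1–9 not eliminated is 2, so r4c5 = 2.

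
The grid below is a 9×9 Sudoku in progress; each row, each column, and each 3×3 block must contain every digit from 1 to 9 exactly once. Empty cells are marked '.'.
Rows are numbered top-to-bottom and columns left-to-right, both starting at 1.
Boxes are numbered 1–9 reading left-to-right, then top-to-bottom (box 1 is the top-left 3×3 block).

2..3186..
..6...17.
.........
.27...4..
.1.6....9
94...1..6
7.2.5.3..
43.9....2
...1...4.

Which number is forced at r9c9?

7

Cell r9c9 itself could take any of {5, 7, 8} by direct elimination.
Consider where 7 can go in column 9.
r1c9 is out (box 3 already has a 7).
r2c9 is out (row 2 already has a 7).
r3c9 is out (box 3 already has a 7).
r4c9 is out (row 4 already has a 7).
r7c9 is out (row 7 already has a 7).
So the only cell in column 9 that can hold 7 is r9c9.
Therefore r9c9 = 7.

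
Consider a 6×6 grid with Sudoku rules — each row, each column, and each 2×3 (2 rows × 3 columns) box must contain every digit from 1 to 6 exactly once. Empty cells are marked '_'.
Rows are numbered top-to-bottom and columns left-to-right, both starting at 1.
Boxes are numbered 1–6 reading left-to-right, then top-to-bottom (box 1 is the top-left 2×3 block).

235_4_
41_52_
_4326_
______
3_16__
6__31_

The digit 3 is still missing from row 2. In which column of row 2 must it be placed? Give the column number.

6

Consider where 3 can go in row 2.
r2c3 is out (column 3 already has a 3).
So the only cell in row 2 that can hold 3 is r2c6.
That is column 6.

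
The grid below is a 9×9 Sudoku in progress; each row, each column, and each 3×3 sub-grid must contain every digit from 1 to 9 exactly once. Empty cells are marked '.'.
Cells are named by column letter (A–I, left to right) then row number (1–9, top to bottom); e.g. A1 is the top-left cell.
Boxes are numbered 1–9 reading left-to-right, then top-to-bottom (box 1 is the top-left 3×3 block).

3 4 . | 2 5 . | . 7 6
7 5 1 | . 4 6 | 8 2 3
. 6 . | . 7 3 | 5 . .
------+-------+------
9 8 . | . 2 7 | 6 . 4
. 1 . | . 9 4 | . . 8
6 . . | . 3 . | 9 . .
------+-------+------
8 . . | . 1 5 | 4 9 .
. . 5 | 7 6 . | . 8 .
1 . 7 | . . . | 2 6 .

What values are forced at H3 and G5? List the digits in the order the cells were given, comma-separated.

4,7

For H3:
  Consider where 4 can go in column H.
  H4 is out (row 4 already has a 4).
  H5 is out (row 5 already has a 4).
  H6 is out (box 6 already has a 4).
  So the only cell in column H that can hold 4 is H3.
  So H3 = 4.
For G5:
  Consider where 7 can go in row 5.
  A5 is out (column A already has a 7).
  C5 is out (column C already has a 7).
  D5 is out (column D already has a 7).
  H5 is out (column H already has a 7).
  So the only cell in row 5 that can hold 7 is G5.
  So G5 = 7.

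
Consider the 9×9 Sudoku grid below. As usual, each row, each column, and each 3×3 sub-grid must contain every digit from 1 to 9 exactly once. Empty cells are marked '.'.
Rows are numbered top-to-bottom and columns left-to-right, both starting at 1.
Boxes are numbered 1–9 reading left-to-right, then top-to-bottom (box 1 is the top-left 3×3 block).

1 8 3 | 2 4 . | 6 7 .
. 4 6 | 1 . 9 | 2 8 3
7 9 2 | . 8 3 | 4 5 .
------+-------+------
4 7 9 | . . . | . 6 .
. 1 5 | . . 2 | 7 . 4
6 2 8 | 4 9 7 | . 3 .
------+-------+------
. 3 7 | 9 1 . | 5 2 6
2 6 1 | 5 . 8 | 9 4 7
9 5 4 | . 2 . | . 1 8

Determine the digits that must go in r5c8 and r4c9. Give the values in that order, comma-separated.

For r5c8:
  Row 5 already contains {1, 2, 4, 5, 7}.
  Column 8 already contains {1, 2, 3, 4, 5, 6, 7, 8}.
  Its 3×3 block (box 6) already contains {3, 4, 6, 7}.
  The only value from 1–9 not eliminated is 9, so r5c8 = 9.
For r4c9:
  Consider where 2 can go in box 6.
  r4c7 is out (column 7 already has a 2).
  r5c8 is out (row 5 already has a 2).
  r6c7 is out (row 6 already has a 2).
  r6c9 is out (row 6 already has a 2).
  So the only cell in box 6 that can hold 2 is r4c9.
  So r4c9 = 2.

9,2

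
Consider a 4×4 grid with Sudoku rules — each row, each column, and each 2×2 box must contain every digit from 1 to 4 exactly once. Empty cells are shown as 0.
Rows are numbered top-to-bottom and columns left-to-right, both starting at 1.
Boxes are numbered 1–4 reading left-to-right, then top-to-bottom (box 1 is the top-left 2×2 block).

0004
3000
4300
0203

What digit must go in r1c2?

Row 1 already contains {4}.
Column 2 already contains {2, 3}.
Its 2×2 block (box 1) already contains {3}.
The only value from 1–4 not eliminated is 1, so r1c2 = 1.

1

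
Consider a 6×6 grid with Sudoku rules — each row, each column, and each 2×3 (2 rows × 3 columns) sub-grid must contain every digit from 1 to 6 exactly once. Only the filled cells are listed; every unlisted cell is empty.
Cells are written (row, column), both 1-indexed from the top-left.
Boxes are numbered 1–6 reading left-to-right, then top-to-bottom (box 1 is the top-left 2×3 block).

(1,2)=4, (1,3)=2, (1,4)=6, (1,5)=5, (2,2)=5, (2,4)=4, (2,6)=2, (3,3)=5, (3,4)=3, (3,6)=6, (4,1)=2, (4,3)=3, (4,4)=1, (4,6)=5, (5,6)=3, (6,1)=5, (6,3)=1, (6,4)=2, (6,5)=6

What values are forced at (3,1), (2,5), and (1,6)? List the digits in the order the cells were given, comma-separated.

4,3,1

For (3,1):
  Consider where 4 can go in box 3.
  (3,2) is out (column 2 already has a 4).
  (4,2) is out (column 2 already has a 4).
  So the only cell in box 3 that can hold 4 is (3,1).
  So (3,1) = 4.
For (2,5):
  Consider where 3 can go in box 2.
  (1,6) is out (column 6 already has a 3).
  So the only cell in box 2 that can hold 3 is (2,5).
  So (2,5) = 3.
For (1,6):
  Row 1 already contains {2, 4, 5, 6}.
  Column 6 already contains {2, 3, 5, 6}.
  Its 2×3 block (box 2) already contains {2, 4, 5, 6}.
  The only value from 1–6 not eliminated is 1, so (1,6) = 1.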